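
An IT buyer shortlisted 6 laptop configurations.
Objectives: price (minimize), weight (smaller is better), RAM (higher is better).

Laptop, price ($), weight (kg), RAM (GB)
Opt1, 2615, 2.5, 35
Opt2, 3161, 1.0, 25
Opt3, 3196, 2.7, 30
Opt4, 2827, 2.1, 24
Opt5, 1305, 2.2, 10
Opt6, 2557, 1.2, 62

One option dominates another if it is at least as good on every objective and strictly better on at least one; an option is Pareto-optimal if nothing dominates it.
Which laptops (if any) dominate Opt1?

Opt6

Opt6: price 2557≤2615, weight 1.2≤2.5, RAM 62≥35 — dominates Opt1.
Others (Opt2, Opt3, Opt4, Opt5) are each worse than Opt1 on at least one objective.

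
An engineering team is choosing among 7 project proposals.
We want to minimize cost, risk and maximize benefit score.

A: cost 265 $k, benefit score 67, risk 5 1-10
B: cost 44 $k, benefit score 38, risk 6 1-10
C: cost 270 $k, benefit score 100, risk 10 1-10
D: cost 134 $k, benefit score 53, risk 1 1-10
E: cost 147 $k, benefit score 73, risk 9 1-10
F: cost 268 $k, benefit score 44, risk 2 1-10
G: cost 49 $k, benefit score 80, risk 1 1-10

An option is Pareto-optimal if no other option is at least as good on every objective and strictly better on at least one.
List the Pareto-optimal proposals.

B, C, G

A: dominated by G (cost 49≤265, benefit score 80≥67, risk 1≤5).
B: not dominated (best cost).
C: not dominated (best benefit score).
D: dominated by G (cost 49≤134, benefit score 80≥53, risk 1≤1).
E: dominated by G (cost 49≤147, benefit score 80≥73, risk 1≤9).
F: dominated by D (cost 134≤268, benefit score 53≥44, risk 1≤2).
G: not dominated.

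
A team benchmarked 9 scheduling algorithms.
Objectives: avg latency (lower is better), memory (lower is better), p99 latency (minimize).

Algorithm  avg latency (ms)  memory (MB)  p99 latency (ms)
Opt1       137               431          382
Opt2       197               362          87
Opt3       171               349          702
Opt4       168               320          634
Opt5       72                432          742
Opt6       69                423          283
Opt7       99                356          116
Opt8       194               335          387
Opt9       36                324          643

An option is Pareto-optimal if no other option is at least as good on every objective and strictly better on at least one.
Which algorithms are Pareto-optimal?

Opt2, Opt4, Opt6, Opt7, Opt8, Opt9

Opt1: dominated by Opt6 (avg latency 69≤137, memory 423≤431, p99 latency 283≤382).
Opt2: not dominated (best p99 latency).
Opt3: dominated by Opt4 (avg latency 168≤171, memory 320≤349, p99 latency 634≤702).
Opt4: not dominated (best memory).
Opt5: dominated by Opt6 (avg latency 69≤72, memory 423≤432, p99 latency 283≤742).
Opt6: not dominated.
Opt7: not dominated.
Opt8: not dominated.
Opt9: not dominated (best avg latency).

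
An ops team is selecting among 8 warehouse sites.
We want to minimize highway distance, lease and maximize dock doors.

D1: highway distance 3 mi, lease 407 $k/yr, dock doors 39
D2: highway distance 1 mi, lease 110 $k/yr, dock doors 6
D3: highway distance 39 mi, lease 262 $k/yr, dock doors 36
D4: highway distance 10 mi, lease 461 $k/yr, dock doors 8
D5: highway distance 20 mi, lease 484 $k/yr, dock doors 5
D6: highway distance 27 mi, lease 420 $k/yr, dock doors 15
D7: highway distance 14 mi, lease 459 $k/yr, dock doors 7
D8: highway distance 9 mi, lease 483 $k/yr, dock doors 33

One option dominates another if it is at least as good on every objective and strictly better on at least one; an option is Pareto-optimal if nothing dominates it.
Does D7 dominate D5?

Yes

D7 vs D5: highway distance 14≤20, lease 459≤484, dock doors 7≥5 — D7 is at least as good on every objective with at least one strict improvement.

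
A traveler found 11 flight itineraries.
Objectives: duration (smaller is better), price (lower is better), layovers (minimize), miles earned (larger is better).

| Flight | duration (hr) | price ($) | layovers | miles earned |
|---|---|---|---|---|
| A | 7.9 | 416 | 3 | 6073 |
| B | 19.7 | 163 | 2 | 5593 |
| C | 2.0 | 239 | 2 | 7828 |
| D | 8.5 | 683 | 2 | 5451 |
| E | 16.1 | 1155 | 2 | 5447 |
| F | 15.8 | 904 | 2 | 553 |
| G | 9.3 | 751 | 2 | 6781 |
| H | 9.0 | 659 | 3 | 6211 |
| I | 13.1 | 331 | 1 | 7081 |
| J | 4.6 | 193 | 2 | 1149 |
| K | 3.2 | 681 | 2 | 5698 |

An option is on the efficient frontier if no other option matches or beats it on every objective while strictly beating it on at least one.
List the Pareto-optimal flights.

A: dominated by C (duration 2.0≤7.9, price 239≤416, layovers 2≤3, miles earned 7828≥6073).
B: not dominated (best price).
C: not dominated (best duration).
D: dominated by C (duration 2.0≤8.5, price 239≤683, layovers 2≤2, miles earned 7828≥5451).
E: dominated by C (duration 2.0≤16.1, price 239≤1155, layovers 2≤2, miles earned 7828≥5447).
F: dominated by C (duration 2.0≤15.8, price 239≤904, layovers 2≤2, miles earned 7828≥553).
G: dominated by C (duration 2.0≤9.3, price 239≤751, layovers 2≤2, miles earned 7828≥6781).
H: dominated by C (duration 2.0≤9.0, price 239≤659, layovers 2≤3, miles earned 7828≥6211).
I: not dominated (best layovers).
J: not dominated.
K: dominated by C (duration 2.0≤3.2, price 239≤681, layovers 2≤2, miles earned 7828≥5698).

B, C, I, J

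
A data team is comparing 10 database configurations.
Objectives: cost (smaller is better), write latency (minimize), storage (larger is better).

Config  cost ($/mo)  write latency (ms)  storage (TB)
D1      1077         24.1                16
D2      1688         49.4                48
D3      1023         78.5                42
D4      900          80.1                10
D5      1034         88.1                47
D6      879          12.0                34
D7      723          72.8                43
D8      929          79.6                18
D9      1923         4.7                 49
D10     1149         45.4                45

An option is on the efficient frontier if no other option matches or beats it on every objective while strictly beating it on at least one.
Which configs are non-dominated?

D2, D5, D6, D7, D9, D10

D1: dominated by D6 (cost 879≤1077, write latency 12.0≤24.1, storage 34≥16).
D2: not dominated.
D3: dominated by D7 (cost 723≤1023, write latency 72.8≤78.5, storage 43≥42).
D4: dominated by D6 (cost 879≤900, write latency 12.0≤80.1, storage 34≥10).
D5: not dominated.
D6: not dominated.
D7: not dominated (best cost).
D8: dominated by D6 (cost 879≤929, write latency 12.0≤79.6, storage 34≥18).
D9: not dominated (best write latency).
D10: not dominated.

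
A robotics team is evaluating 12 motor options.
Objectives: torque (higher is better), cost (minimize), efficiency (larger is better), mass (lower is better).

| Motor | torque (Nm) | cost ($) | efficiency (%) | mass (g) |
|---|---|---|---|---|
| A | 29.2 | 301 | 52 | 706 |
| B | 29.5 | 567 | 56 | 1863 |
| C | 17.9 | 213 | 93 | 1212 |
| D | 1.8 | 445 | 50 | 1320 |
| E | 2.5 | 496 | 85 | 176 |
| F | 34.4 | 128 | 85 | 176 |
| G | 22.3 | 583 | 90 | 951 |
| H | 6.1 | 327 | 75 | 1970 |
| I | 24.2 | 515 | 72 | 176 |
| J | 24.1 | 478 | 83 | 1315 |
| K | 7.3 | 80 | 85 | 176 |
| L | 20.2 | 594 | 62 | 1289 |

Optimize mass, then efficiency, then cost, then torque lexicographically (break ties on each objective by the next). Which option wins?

First minimize mass: best is 176, kept {E, F, I, K}.
Then maximize efficiency: best is 85, kept {E, F, K}.
Then minimize cost: best is 80, kept {K}.

K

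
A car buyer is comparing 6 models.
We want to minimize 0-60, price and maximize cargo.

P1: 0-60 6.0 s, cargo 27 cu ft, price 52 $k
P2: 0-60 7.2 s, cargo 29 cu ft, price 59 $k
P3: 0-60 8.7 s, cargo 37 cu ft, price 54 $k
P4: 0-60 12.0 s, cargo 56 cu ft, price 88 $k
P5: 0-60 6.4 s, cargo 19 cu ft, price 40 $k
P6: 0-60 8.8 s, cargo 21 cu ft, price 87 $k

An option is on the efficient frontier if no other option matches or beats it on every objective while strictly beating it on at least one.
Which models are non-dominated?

P1: not dominated (best 0-60).
P2: not dominated.
P3: not dominated.
P4: not dominated (best cargo).
P5: not dominated (best price).
P6: dominated by P1 (0-60 6.0≤8.8, cargo 27≥21, price 52≤87).

P1, P2, P3, P4, P5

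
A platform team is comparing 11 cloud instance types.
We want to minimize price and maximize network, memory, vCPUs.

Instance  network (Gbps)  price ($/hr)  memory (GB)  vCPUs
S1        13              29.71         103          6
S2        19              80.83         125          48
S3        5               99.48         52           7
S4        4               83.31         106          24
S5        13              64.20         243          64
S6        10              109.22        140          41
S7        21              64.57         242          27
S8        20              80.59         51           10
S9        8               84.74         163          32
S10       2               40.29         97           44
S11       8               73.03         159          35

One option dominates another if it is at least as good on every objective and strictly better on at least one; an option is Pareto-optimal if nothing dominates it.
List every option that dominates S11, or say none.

S5: network 13≥8, price 64.20≤73.03, memory 243≥159, vCPUs 64≥35 — dominates S11.
Others (S1, S2, S3, S4, S6, S7, S8, S9, S10) are each worse than S11 on at least one objective.

S5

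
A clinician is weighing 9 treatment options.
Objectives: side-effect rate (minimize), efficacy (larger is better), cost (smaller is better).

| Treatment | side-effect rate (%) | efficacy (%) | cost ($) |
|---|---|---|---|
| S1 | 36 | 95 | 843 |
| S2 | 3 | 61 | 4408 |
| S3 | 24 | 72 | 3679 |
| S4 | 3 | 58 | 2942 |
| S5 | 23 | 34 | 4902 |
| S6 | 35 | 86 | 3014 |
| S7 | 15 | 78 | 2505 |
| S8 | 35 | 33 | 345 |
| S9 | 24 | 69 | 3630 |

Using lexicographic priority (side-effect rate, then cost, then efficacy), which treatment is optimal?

S4

First minimize side-effect rate: best is 3, kept {S2, S4}.
Then minimize cost: best is 2942, kept {S4}.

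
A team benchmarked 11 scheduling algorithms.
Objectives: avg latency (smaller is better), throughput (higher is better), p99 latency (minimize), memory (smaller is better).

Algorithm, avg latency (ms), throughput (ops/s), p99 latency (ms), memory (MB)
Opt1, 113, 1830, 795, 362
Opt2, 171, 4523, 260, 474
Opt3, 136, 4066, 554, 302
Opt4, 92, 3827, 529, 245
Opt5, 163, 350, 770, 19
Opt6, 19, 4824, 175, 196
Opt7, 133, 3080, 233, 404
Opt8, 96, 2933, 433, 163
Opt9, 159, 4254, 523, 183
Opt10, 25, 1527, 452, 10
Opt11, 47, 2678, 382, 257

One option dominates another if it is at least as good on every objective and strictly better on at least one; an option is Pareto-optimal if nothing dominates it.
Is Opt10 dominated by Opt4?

Opt4 vs Opt10: Opt4 is worse on avg latency (92 vs 25), so it does not dominate Opt10.

No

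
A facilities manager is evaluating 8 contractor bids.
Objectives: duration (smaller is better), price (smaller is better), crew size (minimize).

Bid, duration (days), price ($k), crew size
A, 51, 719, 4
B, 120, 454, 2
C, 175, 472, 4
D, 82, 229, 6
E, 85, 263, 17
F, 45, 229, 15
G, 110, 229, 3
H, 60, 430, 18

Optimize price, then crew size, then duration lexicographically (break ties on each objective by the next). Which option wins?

First minimize price: best is 229, kept {D, F, G}.
Then minimize crew size: best is 3, kept {G}.

G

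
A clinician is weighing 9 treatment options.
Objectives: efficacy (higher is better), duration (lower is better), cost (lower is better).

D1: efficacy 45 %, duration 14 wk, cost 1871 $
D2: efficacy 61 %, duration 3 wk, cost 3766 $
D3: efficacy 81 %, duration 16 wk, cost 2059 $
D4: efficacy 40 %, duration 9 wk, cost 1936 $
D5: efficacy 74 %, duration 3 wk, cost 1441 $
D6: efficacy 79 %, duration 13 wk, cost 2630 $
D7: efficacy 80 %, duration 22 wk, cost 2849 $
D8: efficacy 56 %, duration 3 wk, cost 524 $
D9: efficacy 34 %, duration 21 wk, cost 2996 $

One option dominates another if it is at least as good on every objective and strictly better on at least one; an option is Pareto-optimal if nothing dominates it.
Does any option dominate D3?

No

D1: worse on efficacy (45 vs 81).
D2: worse on efficacy (61 vs 81).
D4: worse on efficacy (40 vs 81).
D5: worse on efficacy (74 vs 81).
D6: worse on efficacy (79 vs 81).
D7: worse on efficacy (80 vs 81).
D8: worse on efficacy (56 vs 81).
D9: worse on efficacy (34 vs 81).
No option is at least as good as D3 on every objective and strictly better on one.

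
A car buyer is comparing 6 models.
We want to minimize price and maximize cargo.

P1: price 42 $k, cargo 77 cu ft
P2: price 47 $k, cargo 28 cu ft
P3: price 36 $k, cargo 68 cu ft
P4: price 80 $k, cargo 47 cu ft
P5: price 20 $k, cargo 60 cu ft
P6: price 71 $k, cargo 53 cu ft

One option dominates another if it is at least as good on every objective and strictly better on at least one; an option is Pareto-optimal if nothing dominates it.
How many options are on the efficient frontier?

P1: not dominated (best cargo).
P2: dominated by P1 (price 42≤47, cargo 77≥28).
P3: not dominated.
P4: dominated by P1 (price 42≤80, cargo 77≥47).
P5: not dominated (best price).
P6: dominated by P1 (price 42≤71, cargo 77≥53).
Pareto-optimal: P1, P3, P5 → 3.

3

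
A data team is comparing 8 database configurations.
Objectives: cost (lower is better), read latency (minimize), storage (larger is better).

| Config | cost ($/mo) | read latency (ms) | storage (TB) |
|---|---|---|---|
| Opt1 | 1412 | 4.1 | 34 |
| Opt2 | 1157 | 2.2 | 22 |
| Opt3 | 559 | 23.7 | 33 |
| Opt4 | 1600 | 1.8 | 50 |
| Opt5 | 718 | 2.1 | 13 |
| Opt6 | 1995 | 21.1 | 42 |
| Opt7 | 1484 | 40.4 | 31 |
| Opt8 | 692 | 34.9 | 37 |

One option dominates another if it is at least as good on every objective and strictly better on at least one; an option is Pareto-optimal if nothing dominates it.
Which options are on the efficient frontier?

Opt1: not dominated.
Opt2: not dominated.
Opt3: not dominated (best cost).
Opt4: not dominated (best read latency).
Opt5: not dominated.
Opt6: dominated by Opt4 (cost 1600≤1995, read latency 1.8≤21.1, storage 50≥42).
Opt7: dominated by Opt1 (cost 1412≤1484, read latency 4.1≤40.4, storage 34≥31).
Opt8: not dominated.

Opt1, Opt2, Opt3, Opt4, Opt5, Opt8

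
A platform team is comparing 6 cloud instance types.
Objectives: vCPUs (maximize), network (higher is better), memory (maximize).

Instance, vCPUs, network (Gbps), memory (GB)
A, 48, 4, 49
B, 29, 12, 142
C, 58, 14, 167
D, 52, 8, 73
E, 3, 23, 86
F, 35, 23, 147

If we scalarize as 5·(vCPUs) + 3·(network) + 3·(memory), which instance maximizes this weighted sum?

A: 5·48 + 3·4 + 3·49 = 399
B: 5·29 + 3·12 + 3·142 = 607
C: 5·58 + 3·14 + 3·167 = 833
D: 5·52 + 3·8 + 3·73 = 503
E: 5·3 + 3·23 + 3·86 = 342
F: 5·35 + 3·23 + 3·147 = 685
Highest: C at 833.

C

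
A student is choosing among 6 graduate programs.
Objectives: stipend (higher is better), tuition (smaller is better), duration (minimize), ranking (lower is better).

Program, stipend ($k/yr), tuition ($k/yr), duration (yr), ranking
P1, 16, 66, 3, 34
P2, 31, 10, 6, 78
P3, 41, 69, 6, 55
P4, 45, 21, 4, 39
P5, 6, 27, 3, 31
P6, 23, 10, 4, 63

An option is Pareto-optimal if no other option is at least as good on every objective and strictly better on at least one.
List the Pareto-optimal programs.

P1, P2, P4, P5, P6

P1: not dominated.
P2: not dominated.
P3: dominated by P4 (stipend 45≥41, tuition 21≤69, duration 4≤6, ranking 39≤55).
P4: not dominated (best stipend).
P5: not dominated (best ranking).
P6: not dominated.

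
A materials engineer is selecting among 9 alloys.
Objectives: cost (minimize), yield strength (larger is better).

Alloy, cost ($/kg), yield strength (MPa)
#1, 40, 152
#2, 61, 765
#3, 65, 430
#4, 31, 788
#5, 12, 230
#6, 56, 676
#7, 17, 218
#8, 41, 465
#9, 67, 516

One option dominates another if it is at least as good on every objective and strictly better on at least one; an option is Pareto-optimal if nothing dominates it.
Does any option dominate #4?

#1: worse on cost (40 vs 31).
#2: worse on cost (61 vs 31).
#3: worse on cost (65 vs 31).
#5: worse on yield strength (230 vs 788).
#6: worse on cost (56 vs 31).
#7: worse on yield strength (218 vs 788).
#8: worse on cost (41 vs 31).
#9: worse on cost (67 vs 31).
No option is at least as good as #4 on every objective and strictly better on one.

No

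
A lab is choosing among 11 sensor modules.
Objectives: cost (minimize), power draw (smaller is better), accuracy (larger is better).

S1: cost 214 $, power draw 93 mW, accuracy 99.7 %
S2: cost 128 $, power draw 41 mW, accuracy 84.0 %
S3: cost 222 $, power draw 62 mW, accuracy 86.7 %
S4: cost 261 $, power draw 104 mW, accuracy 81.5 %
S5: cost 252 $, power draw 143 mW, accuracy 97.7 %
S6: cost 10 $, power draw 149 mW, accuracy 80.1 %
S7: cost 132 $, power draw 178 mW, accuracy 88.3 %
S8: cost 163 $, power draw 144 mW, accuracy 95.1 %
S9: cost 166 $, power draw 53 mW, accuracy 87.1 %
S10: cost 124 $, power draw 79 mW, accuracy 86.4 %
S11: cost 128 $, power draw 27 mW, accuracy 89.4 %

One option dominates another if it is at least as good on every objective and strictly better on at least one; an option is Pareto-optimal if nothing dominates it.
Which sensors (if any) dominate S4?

S1: cost 214≤261, power draw 93≤104, accuracy 99.7≥81.5 — dominates S4.
S2: cost 128≤261, power draw 41≤104, accuracy 84.0≥81.5 — dominates S4.
S3: cost 222≤261, power draw 62≤104, accuracy 86.7≥81.5 — dominates S4.
S9: cost 166≤261, power draw 53≤104, accuracy 87.1≥81.5 — dominates S4.
S10: cost 124≤261, power draw 79≤104, accuracy 86.4≥81.5 — dominates S4.
S11: cost 128≤261, power draw 27≤104, accuracy 89.4≥81.5 — dominates S4.
Others (S5, S6, S7, S8) are each worse than S4 on at least one objective.

S1, S2, S3, S9, S10, S11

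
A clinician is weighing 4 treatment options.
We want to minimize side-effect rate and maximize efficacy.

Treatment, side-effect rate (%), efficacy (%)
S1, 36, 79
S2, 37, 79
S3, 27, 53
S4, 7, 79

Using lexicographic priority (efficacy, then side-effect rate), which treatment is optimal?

First maximize efficacy: best is 79, kept {S1, S2, S4}.
Then minimize side-effect rate: best is 7, kept {S4}.

S4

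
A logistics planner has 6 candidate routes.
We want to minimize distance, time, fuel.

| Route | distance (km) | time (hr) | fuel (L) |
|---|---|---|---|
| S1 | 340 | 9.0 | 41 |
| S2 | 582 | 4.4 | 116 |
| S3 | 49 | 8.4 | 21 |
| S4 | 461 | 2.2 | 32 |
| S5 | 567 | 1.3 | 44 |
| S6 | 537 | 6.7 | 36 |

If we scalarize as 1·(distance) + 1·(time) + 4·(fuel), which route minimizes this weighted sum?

S3

S1: 1·340 + 1·9.0 + 4·41 = 513.0
S2: 1·582 + 1·4.4 + 4·116 = 1050.4
S3: 1·49 + 1·8.4 + 4·21 = 141.4
S4: 1·461 + 1·2.2 + 4·32 = 591.2
S5: 1·567 + 1·1.3 + 4·44 = 744.3
S6: 1·537 + 1·6.7 + 4·36 = 687.7
Lowest: S3 at 141.4.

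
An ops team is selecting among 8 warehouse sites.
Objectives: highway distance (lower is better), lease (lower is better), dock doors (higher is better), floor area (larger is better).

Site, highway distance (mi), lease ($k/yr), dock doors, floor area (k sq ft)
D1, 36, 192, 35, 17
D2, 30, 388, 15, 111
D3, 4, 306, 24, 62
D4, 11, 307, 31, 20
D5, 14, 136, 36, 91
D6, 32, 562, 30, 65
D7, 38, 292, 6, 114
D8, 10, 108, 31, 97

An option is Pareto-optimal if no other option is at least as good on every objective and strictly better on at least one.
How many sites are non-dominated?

D1: dominated by D5 (highway distance 14≤36, lease 136≤192, dock doors 36≥35, floor area 91≥17).
D2: not dominated.
D3: not dominated (best highway distance).
D4: dominated by D8 (highway distance 10≤11, lease 108≤307, dock doors 31≥31, floor area 97≥20).
D5: not dominated (best dock doors).
D6: dominated by D5 (highway distance 14≤32, lease 136≤562, dock doors 36≥30, floor area 91≥65).
D7: not dominated (best floor area).
D8: not dominated (best lease).
Pareto-optimal: D2, D3, D5, D7, D8 → 5.

5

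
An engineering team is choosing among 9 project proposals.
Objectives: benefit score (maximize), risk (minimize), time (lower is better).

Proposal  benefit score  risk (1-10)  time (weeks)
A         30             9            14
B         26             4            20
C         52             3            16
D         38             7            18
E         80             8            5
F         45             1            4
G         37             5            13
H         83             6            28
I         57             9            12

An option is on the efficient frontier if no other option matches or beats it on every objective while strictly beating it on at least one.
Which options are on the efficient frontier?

C, E, F, H

A: dominated by E (benefit score 80≥30, risk 8≤9, time 5≤14).
B: dominated by C (benefit score 52≥26, risk 3≤4, time 16≤20).
C: not dominated.
D: dominated by C (benefit score 52≥38, risk 3≤7, time 16≤18).
E: not dominated.
F: not dominated (best risk).
G: dominated by F (benefit score 45≥37, risk 1≤5, time 4≤13).
H: not dominated (best benefit score).
I: dominated by E (benefit score 80≥57, risk 8≤9, time 5≤12).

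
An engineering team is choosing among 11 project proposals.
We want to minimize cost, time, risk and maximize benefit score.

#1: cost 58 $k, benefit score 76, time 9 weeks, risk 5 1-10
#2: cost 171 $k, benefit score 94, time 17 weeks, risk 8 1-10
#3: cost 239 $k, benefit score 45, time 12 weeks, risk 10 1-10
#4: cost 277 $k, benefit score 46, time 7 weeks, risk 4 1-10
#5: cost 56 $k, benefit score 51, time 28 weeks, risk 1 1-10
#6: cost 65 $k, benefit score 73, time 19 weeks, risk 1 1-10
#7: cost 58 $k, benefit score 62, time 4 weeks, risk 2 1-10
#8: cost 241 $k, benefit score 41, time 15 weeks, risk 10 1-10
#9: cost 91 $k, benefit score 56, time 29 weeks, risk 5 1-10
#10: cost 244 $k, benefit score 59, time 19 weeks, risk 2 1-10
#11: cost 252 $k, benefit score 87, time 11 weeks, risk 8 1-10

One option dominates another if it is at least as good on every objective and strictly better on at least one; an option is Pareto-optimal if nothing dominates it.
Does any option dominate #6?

No

#1: worse on risk (5 vs 1).
#2: worse on cost (171 vs 65).
#3: worse on cost (239 vs 65).
#4: worse on cost (277 vs 65).
#5: worse on benefit score (51 vs 73).
#7: worse on benefit score (62 vs 73).
#8: worse on cost (241 vs 65).
#9: worse on cost (91 vs 65).
#10: worse on cost (244 vs 65).
#11: worse on cost (252 vs 65).
No option is at least as good as #6 on every objective and strictly better on one.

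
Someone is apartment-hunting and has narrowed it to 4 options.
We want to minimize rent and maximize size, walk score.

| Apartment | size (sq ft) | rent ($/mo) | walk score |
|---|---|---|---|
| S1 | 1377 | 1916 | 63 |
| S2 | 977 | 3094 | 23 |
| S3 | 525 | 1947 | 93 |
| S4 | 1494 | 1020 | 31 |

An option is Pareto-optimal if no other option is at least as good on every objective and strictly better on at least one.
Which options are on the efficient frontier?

S1: not dominated.
S2: dominated by S1 (size 1377≥977, rent 1916≤3094, walk score 63≥23).
S3: not dominated (best walk score).
S4: not dominated (best size).

S1, S3, S4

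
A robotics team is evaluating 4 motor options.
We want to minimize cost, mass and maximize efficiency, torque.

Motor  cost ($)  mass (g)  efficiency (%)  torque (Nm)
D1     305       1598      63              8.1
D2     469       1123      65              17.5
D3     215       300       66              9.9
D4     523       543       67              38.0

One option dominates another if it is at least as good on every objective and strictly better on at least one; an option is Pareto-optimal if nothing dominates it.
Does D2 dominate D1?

No

D2 vs D1: D2 is worse on cost (469 vs 305), so it does not dominate D1.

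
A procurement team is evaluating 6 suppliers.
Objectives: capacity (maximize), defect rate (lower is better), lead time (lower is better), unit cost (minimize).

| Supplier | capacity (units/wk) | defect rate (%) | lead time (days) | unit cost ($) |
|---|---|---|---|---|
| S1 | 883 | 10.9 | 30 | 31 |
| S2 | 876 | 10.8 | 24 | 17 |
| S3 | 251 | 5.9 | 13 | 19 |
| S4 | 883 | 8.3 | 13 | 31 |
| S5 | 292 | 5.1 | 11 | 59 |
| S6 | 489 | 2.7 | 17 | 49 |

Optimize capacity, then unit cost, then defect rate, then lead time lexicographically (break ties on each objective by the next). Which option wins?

First maximize capacity: best is 883, kept {S1, S4}.
Then minimize unit cost: best is 31, kept {S1, S4}.
Then minimize defect rate: best is 8.3, kept {S4}.

S4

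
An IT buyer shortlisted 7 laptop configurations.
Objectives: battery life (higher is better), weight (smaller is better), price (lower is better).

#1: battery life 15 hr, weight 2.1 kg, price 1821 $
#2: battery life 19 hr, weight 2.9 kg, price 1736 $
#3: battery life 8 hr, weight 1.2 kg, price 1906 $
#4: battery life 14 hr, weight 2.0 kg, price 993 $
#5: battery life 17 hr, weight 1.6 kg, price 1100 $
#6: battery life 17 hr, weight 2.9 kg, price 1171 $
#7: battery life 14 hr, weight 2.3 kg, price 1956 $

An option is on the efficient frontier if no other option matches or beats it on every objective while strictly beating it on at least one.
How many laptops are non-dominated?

#1: dominated by #5 (battery life 17≥15, weight 1.6≤2.1, price 1100≤1821).
#2: not dominated (best battery life).
#3: not dominated (best weight).
#4: not dominated (best price).
#5: not dominated.
#6: dominated by #5 (battery life 17≥17, weight 1.6≤2.9, price 1100≤1171).
#7: dominated by #1 (battery life 15≥14, weight 2.1≤2.3, price 1821≤1956).
Pareto-optimal: #2, #3, #4, #5 → 4.

4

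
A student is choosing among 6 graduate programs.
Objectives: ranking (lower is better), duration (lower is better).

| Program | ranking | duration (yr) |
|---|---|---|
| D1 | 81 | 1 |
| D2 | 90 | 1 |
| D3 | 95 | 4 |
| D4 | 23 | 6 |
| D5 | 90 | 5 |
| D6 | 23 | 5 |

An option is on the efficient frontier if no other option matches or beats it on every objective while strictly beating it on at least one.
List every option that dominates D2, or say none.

D1

D1: ranking 81≤90, duration 1≤1 — dominates D2.
Others (D3, D4, D5, D6) are each worse than D2 on at least one objective.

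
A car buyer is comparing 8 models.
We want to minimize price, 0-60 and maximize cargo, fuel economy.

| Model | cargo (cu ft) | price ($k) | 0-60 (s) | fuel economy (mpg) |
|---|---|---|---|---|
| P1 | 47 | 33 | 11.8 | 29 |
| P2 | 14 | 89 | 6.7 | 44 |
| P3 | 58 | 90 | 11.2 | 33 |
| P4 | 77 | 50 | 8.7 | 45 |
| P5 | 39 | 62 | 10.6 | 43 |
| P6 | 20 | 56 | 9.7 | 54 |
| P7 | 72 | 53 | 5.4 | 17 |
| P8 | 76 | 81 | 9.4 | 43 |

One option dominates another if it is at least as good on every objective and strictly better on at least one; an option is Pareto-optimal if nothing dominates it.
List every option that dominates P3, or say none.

P4: cargo 77≥58, price 50≤90, 0-60 8.7≤11.2, fuel economy 45≥33 — dominates P3.
P8: cargo 76≥58, price 81≤90, 0-60 9.4≤11.2, fuel economy 43≥33 — dominates P3.
Others (P1, P2, P5, P6, P7) are each worse than P3 on at least one objective.

P4, P8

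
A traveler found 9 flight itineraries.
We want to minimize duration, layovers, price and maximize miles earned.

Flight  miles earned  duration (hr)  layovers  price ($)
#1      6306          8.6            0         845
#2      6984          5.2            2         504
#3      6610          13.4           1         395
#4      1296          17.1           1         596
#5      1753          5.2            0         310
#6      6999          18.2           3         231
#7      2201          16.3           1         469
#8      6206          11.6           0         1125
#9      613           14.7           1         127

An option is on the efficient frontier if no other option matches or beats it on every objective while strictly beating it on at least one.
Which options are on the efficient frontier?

#1: not dominated.
#2: not dominated.
#3: not dominated.
#4: dominated by #3 (miles earned 6610≥1296, duration 13.4≤17.1, layovers 1≤1, price 395≤596).
#5: not dominated.
#6: not dominated (best miles earned).
#7: dominated by #3 (miles earned 6610≥2201, duration 13.4≤16.3, layovers 1≤1, price 395≤469).
#8: dominated by #1 (miles earned 6306≥6206, duration 8.6≤11.6, layovers 0≤0, price 845≤1125).
#9: not dominated (best price).

#1, #2, #3, #5, #6, #9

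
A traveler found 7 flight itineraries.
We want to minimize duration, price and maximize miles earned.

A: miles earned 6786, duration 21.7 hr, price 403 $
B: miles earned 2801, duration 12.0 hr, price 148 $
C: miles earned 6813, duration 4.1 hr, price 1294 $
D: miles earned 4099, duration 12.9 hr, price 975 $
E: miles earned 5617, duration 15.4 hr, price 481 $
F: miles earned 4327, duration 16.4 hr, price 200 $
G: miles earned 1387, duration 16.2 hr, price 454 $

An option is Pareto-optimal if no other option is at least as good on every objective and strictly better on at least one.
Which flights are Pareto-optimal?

A: not dominated.
B: not dominated (best price).
C: not dominated (best miles earned).
D: not dominated.
E: not dominated.
F: not dominated.
G: dominated by B (miles earned 2801≥1387, duration 12.0≤16.2, price 148≤454).

A, B, C, D, E, F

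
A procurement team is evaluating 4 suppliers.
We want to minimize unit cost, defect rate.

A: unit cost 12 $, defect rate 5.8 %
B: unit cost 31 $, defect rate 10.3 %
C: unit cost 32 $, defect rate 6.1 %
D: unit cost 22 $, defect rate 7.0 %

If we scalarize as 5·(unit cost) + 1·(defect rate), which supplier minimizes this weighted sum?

A: 5·12 + 1·5.8 = 65.8
B: 5·31 + 1·10.3 = 165.3
C: 5·32 + 1·6.1 = 166.1
D: 5·22 + 1·7.0 = 117.0
Lowest: A at 65.8.

A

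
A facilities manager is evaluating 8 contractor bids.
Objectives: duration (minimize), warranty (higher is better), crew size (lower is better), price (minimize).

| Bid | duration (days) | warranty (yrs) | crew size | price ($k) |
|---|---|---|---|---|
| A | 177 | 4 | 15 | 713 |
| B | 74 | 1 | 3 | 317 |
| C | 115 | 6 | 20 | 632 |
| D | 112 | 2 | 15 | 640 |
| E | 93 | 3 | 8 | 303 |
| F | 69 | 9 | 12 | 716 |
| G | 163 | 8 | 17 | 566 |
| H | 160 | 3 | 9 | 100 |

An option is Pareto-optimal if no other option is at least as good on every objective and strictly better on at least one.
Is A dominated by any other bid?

B: worse on warranty (1 vs 4).
C: worse on crew size (20 vs 15).
D: worse on warranty (2 vs 4).
E: worse on warranty (3 vs 4).
F: worse on price (716 vs 713).
G: worse on crew size (17 vs 15).
H: worse on warranty (3 vs 4).
No option is at least as good as A on every objective and strictly better on one.

No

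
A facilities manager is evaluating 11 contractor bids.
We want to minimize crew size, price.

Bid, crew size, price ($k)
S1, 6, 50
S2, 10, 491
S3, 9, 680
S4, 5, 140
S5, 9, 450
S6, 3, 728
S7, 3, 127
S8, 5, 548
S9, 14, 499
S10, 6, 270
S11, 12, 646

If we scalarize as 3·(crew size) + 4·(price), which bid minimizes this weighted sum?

S1

S1: 3·6 + 4·50 = 218
S2: 3·10 + 4·491 = 1994
S3: 3·9 + 4·680 = 2747
S4: 3·5 + 4·140 = 575
S5: 3·9 + 4·450 = 1827
S6: 3·3 + 4·728 = 2921
S7: 3·3 + 4·127 = 517
S8: 3·5 + 4·548 = 2207
S9: 3·14 + 4·499 = 2038
S10: 3·6 + 4·270 = 1098
S11: 3·12 + 4·646 = 2620
Lowest: S1 at 218.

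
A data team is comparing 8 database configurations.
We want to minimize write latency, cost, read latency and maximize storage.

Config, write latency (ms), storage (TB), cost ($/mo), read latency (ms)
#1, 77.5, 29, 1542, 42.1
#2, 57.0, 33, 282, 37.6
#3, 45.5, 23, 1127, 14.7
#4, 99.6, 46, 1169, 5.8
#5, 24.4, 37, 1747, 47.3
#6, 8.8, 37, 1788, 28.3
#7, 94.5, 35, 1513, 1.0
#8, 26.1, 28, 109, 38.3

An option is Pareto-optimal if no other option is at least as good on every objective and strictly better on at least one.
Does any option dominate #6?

No

#1: worse on write latency (77.5 vs 8.8).
#2: worse on write latency (57.0 vs 8.8).
#3: worse on write latency (45.5 vs 8.8).
#4: worse on write latency (99.6 vs 8.8).
#5: worse on write latency (24.4 vs 8.8).
#7: worse on write latency (94.5 vs 8.8).
#8: worse on write latency (26.1 vs 8.8).
No option is at least as good as #6 on every objective and strictly better on one.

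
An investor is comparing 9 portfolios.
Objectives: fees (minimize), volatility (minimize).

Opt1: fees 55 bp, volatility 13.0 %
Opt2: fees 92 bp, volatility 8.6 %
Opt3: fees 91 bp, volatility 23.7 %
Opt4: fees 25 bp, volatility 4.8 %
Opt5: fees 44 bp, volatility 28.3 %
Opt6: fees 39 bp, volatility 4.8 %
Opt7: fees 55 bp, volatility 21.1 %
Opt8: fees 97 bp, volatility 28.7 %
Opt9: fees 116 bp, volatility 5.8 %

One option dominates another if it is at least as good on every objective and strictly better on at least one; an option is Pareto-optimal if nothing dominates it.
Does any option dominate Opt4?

No

Opt1: worse on fees (55 vs 25).
Opt2: worse on fees (92 vs 25).
Opt3: worse on fees (91 vs 25).
Opt5: worse on fees (44 vs 25).
Opt6: worse on fees (39 vs 25).
Opt7: worse on fees (55 vs 25).
Opt8: worse on fees (97 vs 25).
Opt9: worse on fees (116 vs 25).
No option is at least as good as Opt4 on every objective and strictly better on one.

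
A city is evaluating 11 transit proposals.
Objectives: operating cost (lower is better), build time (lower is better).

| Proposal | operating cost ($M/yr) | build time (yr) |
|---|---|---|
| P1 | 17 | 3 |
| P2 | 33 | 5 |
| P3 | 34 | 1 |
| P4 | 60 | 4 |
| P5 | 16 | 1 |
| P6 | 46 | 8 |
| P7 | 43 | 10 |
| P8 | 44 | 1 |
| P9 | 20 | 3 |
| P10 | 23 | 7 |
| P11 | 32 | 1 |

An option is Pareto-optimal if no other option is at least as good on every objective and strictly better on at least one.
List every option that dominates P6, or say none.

P1, P2, P3, P5, P8, P9, P10, P11

P1: operating cost 17≤46, build time 3≤8 — dominates P6.
P2: operating cost 33≤46, build time 5≤8 — dominates P6.
P3: operating cost 34≤46, build time 1≤8 — dominates P6.
P5: operating cost 16≤46, build time 1≤8 — dominates P6.
P8: operating cost 44≤46, build time 1≤8 — dominates P6.
P9: operating cost 20≤46, build time 3≤8 — dominates P6.
P10: operating cost 23≤46, build time 7≤8 — dominates P6.
P11: operating cost 32≤46, build time 1≤8 — dominates P6.
Others (P4, P7) are each worse than P6 on at least one objective.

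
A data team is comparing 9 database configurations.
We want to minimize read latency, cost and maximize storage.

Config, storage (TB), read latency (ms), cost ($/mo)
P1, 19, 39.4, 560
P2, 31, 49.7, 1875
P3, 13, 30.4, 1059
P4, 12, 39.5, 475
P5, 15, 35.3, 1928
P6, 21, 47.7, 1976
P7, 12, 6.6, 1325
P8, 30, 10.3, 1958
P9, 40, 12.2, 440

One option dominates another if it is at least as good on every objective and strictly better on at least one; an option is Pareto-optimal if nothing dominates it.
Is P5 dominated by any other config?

P9 vs P5: storage 40≥15, read latency 12.2≤35.3, cost 440≤1928 — P9 is at least as good on every objective and strictly better on at least one, so P9 dominates P5.

Yes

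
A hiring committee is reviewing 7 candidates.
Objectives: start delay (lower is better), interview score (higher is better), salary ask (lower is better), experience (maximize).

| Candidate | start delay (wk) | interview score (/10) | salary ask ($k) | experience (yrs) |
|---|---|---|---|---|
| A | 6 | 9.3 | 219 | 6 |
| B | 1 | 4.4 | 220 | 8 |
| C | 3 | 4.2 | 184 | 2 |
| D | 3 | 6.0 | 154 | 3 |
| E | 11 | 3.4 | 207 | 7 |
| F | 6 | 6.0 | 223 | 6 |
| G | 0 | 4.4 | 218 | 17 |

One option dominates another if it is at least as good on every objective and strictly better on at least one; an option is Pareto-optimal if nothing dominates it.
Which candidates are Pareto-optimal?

A, D, E, G

A: not dominated (best interview score).
B: dominated by G (start delay 0≤1, interview score 4.4≥4.4, salary ask 218≤220, experience 17≥8).
C: dominated by D (start delay 3≤3, interview score 6.0≥4.2, salary ask 154≤184, experience 3≥2).
D: not dominated (best salary ask).
E: not dominated.
F: dominated by A (start delay 6≤6, interview score 9.3≥6.0, salary ask 219≤223, experience 6≥6).
G: not dominated (best start delay).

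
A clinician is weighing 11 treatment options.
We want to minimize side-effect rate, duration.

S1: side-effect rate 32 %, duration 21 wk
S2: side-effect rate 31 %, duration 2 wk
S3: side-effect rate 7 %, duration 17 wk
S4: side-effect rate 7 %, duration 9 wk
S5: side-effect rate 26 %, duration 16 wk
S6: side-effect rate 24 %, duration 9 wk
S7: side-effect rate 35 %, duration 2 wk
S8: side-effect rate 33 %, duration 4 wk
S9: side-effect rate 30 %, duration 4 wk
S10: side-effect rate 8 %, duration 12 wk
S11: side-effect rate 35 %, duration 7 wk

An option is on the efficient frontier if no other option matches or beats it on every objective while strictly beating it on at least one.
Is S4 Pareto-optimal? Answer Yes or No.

Yes

S1: worse on side-effect rate (32 vs 7).
S2: worse on side-effect rate (31 vs 7).
S3: worse on duration (17 vs 9).
S5: worse on side-effect rate (26 vs 7).
S6: worse on side-effect rate (24 vs 7).
S7: worse on side-effect rate (35 vs 7).
S8: worse on side-effect rate (33 vs 7).
S9: worse on side-effect rate (30 vs 7).
S10: worse on side-effect rate (8 vs 7).
S11: worse on side-effect rate (35 vs 7).
No option is at least as good as S4 on every objective and strictly better on one.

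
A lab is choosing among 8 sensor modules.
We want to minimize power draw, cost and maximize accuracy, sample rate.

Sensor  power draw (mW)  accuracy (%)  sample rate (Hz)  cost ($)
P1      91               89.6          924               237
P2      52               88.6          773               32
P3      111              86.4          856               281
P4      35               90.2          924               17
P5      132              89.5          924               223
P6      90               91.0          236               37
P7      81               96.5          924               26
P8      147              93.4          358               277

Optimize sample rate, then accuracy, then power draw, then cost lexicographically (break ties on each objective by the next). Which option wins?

First maximize sample rate: best is 924, kept {P1, P4, P5, P7}.
Then maximize accuracy: best is 96.5, kept {P7}.

P7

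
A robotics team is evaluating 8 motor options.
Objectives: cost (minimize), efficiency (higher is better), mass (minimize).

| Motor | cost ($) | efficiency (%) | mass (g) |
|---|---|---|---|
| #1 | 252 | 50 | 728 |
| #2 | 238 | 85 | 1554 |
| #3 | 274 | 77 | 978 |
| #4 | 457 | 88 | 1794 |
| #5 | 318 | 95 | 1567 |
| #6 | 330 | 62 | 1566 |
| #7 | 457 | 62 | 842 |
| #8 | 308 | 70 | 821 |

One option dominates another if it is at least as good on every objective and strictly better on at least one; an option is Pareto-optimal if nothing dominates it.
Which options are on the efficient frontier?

#1: not dominated (best mass).
#2: not dominated (best cost).
#3: not dominated.
#4: dominated by #5 (cost 318≤457, efficiency 95≥88, mass 1567≤1794).
#5: not dominated (best efficiency).
#6: dominated by #2 (cost 238≤330, efficiency 85≥62, mass 1554≤1566).
#7: dominated by #8 (cost 308≤457, efficiency 70≥62, mass 821≤842).
#8: not dominated.

#1, #2, #3, #5, #8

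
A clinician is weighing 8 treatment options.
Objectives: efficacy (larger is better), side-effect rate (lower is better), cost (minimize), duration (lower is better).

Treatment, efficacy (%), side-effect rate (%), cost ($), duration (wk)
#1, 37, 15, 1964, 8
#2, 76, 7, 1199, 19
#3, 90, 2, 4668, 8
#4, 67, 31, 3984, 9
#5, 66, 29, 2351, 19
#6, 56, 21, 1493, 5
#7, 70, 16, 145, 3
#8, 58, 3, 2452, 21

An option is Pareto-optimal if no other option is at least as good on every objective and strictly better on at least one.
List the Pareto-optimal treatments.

#1: not dominated.
#2: not dominated.
#3: not dominated (best efficacy).
#4: dominated by #7 (efficacy 70≥67, side-effect rate 16≤31, cost 145≤3984, duration 3≤9).
#5: dominated by #2 (efficacy 76≥66, side-effect rate 7≤29, cost 1199≤2351, duration 19≤19).
#6: dominated by #7 (efficacy 70≥56, side-effect rate 16≤21, cost 145≤1493, duration 3≤5).
#7: not dominated (best cost).
#8: not dominated.

#1, #2, #3, #7, #8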